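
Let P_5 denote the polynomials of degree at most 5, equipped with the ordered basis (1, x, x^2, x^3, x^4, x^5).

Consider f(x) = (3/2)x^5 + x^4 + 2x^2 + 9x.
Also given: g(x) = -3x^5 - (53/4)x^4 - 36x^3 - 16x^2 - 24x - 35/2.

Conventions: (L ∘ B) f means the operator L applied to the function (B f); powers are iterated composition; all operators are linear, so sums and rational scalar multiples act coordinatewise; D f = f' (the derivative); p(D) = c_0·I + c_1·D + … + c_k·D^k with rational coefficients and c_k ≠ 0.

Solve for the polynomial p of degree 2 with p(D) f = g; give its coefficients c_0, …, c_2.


c_0 = -2, c_1 = -3/2, c_2 = -1

D^0 f = (3/2)x^5 + x^4 + 2x^2 + 9x
D^1 f = (15/2)x^4 + 4x^3 + 4x + 9
D^2 f = 30x^3 + 12x^2 + 4
matching coefficients of g against c_0 f + c_1 Df + … from the top degree down determines the c_i
solution: c_0 = -2, c_1 = -3/2, c_2 = -1


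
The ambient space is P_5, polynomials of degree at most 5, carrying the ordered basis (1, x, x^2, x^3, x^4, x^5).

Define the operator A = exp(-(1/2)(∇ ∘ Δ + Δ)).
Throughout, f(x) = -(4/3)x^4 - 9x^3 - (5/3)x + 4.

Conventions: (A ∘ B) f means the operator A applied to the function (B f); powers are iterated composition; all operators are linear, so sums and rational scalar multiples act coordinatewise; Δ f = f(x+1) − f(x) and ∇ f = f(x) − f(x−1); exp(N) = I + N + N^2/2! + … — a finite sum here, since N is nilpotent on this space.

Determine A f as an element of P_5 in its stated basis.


the image equals g(x) = -(4/3)x^4 - (19/3)x^3 + (47/2)x^2 + (281/12)x - 365/24

order-1 term: (8/3)x^3 + (51/2)x^2 + (259/6)x + 22/3
order-2 term: -2x^2 - (75/4)x - 367/12
order-3 term: (2/3)x + 33/8
order-4 term: -1/12
the series for exp(-(1/2)(∇ ∘ Δ + Δ)) f terminates at order 4
exp(-(1/2)(∇ ∘ Δ + Δ)) f = -(4/3)x^4 - (19/3)x^3 + (47/2)x^2 + (281/12)x - 365/24


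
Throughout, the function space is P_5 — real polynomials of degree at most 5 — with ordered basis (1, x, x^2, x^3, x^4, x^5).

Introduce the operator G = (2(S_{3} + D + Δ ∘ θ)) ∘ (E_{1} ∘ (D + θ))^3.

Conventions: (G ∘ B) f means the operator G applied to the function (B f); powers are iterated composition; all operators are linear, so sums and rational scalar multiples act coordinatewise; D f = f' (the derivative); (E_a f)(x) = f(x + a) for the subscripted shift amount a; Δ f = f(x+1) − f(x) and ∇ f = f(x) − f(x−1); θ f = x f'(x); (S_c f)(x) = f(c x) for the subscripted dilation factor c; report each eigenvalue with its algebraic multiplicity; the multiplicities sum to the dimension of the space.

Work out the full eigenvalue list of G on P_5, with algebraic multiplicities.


λ = 0 (multiplicity 1), λ = 6 (multiplicity 1), λ = 144 (multiplicity 1), λ = 1458 (multiplicity 1), λ = 10368 (multiplicity 1), λ = 60750 (multiplicity 1)

image of 1: 0
image of x: 6x + 8
image of x^2: 144x^2 + 348x + 304
image of x^3: 1458x^3 + 4752x^2 + 6984x + 4698
image of x^4: 10368x^4 + 42520x^3 + 77856x^2 + 89024x + 49592
image of x^5: 60750x^5 + 303960x^4 + 659720x^3 + 906260x^2 + 884980x + 425630
the matrix is upper triangular; its diagonal is (0, 6, 144, 1458, 10368, 60750)
for a triangular matrix the eigenvalues are the diagonal entries, with algebraic multiplicity their repetition count


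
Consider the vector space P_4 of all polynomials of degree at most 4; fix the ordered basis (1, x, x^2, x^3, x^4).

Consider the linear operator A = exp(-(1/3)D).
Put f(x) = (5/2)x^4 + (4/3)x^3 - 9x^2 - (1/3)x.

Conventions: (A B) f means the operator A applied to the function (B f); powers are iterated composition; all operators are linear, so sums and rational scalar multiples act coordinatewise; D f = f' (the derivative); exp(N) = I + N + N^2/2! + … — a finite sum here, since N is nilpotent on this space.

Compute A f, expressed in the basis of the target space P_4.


order-1 term: -(10/3)x^3 - (4/3)x^2 + 6x + 1/9
order-2 term: (5/3)x^2 + (4/9)x - 1
order-3 term: -(10/27)x - 4/81
order-4 term: 5/162
the series for exp(-(1/3)D) f terminates at order 4
exp(-(1/3)D) f = (5/2)x^4 - 2x^3 - (26/3)x^2 + (155/27)x - 49/54

the result is g(x) = (5/2)x^4 - 2x^3 - (26/3)x^2 + (155/27)x - 49/54


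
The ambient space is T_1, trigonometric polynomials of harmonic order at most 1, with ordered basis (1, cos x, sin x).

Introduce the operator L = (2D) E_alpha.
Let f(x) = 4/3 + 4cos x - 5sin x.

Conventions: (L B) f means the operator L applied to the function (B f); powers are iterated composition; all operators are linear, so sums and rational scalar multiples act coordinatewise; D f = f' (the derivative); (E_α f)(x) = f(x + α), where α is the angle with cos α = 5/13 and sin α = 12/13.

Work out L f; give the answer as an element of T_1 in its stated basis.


the image equals g(x) = -(146/13)cos x + (80/13)sin x

E_alpha f = 4/3 - (40/13)cos x - (73/13)sin x
D E_alpha f = -(73/13)cos x + (40/13)sin x
(2D) E_alpha f = -(146/13)cos x + (80/13)sin x


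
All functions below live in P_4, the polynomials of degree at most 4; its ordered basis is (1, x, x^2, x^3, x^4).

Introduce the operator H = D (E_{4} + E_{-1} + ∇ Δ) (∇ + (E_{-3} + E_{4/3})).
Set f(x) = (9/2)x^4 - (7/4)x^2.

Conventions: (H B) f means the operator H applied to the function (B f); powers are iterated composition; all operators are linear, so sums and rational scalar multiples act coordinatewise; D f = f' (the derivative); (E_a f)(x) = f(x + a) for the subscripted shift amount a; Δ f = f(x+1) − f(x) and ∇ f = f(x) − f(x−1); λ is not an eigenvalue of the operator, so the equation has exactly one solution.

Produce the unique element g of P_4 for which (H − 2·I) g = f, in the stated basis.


write g with unknown coordinates in the stated basis and equate coefficients in (H − 2·I) g = f
solving from the highest basis element down gives g = -(9/4)x^4 - 18x^3 - (1361/8)x^2 - (3311/2)x - 24521/4
check: H g = -36x^3 - 342x^2 - 3311x - 24521/2
so H g − 2·g = (9/2)x^4 - (7/4)x^2 = f ✓

the image equals g(x) = -(9/4)x^4 - 18x^3 - (1361/8)x^2 - (3311/2)x - 24521/4


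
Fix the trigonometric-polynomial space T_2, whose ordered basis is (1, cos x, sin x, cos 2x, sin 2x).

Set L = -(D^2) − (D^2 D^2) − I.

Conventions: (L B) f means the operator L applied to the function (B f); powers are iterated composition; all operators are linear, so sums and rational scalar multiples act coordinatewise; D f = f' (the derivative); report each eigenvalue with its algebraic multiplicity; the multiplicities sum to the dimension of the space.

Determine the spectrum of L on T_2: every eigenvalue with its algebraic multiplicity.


image of 1: -1
image of cos x: -cos x
image of sin x: -sin x
image of cos 2x: -13cos 2x
image of sin 2x: -13sin 2x
the matrix is diagonal; its diagonal is (-1, -1, -1, -13, -13)
for a triangular matrix the eigenvalues are the diagonal entries, with algebraic multiplicity their repetition count

λ = -13 (multiplicity 2), λ = -1 (multiplicity 3)


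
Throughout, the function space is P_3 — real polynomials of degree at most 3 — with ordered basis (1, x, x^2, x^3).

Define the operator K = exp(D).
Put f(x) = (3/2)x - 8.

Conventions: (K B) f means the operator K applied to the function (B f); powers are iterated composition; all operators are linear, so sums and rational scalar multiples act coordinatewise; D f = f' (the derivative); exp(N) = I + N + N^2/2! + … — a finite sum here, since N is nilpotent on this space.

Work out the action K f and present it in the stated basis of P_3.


order-1 term: 3/2
the series for exp(D) f terminates at order 1
exp(D) f = (3/2)x - 13/2

the result is g(x) = (3/2)x - 13/2


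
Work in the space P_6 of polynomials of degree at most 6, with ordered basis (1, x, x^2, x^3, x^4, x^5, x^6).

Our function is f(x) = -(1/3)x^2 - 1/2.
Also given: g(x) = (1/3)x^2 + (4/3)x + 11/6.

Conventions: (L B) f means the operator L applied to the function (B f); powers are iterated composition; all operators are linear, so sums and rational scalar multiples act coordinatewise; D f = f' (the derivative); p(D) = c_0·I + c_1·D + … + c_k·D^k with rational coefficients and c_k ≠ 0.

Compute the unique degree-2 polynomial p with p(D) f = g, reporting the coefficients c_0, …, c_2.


c_0 = -1, c_1 = -2, c_2 = -2

D^0 f = -(1/3)x^2 - 1/2
D^1 f = -(2/3)x
D^2 f = -2/3
matching coefficients of g against c_0 f + c_1 Df + … from the top degree down determines the c_i
solution: c_0 = -1, c_1 = -2, c_2 = -2


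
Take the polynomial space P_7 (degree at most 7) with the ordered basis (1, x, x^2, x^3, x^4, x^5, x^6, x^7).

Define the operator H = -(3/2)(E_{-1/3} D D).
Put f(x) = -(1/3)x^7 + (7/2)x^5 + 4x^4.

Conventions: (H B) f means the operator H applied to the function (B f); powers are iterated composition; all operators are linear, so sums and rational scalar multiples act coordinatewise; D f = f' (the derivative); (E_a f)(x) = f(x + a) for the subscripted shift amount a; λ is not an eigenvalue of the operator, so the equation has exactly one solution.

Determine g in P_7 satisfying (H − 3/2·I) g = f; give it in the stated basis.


write g with unknown coordinates in the stated basis and equate coefficients in (H − 3/2·I) g = f
solving from the highest basis element down gives g = (2/9)x^7 - (35/3)x^5 + (116/9)x^4 + (6020/27)x^3 - (31148/81)x^2 - (281264/243)x + 866944/729
check: H g = -14x^5 + (70/3)x^4 + (3010/9)x^3 - (15574/27)x^2 - (140632/81)x + 433472/243
so H g − 3/2·g = -(1/3)x^7 + (7/2)x^5 + 4x^4 = f ✓

the result is g(x) = (2/9)x^7 - (35/3)x^5 + (116/9)x^4 + (6020/27)x^3 - (31148/81)x^2 - (281264/243)x + 866944/729


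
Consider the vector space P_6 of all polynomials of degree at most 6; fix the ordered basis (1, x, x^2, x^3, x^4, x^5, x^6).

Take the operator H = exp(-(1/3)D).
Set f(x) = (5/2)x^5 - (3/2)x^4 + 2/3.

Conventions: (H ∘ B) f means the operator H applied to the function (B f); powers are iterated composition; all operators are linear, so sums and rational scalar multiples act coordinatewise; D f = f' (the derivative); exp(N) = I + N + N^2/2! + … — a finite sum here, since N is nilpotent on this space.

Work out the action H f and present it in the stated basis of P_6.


order-1 term: -(25/6)x^4 + 2x^3
order-2 term: (25/9)x^3 - x^2
order-3 term: -(25/27)x^2 + (2/9)x
order-4 term: (25/162)x - 1/54
order-5 term: -5/486
the series for exp(-(1/3)D) f terminates at order 5
exp(-(1/3)D) f = (5/2)x^5 - (17/3)x^4 + (43/9)x^3 - (52/27)x^2 + (61/162)x + 155/243

the result is g(x) = (5/2)x^5 - (17/3)x^4 + (43/9)x^3 - (52/27)x^2 + (61/162)x + 155/243


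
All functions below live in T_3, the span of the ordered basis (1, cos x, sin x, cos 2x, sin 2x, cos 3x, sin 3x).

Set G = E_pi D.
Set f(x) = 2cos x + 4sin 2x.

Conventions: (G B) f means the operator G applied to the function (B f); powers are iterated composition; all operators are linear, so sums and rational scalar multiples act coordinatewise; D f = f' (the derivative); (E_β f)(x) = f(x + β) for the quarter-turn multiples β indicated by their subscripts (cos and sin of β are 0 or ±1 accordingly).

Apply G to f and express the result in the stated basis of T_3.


the result is g(x) = 2sin x + 8cos 2x

D f = -2sin x + 8cos 2x
E_pi D f = 2sin x + 8cos 2x


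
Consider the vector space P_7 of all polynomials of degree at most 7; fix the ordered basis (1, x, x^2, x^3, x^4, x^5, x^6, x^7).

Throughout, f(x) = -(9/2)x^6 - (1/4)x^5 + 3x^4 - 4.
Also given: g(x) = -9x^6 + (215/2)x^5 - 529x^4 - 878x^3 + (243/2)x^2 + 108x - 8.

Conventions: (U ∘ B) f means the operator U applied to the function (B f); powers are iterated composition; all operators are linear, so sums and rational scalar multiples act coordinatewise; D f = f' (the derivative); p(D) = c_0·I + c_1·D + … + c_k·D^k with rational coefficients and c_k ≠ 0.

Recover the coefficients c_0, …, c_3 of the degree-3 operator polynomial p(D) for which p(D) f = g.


D^0 f = -(9/2)x^6 - (1/4)x^5 + 3x^4 - 4
D^1 f = -27x^5 - (5/4)x^4 + 12x^3
D^2 f = -135x^4 - 5x^3 + 36x^2
D^3 f = -540x^3 - 15x^2 + 72x
matching coefficients of g against c_0 f + c_1 Df + … from the top degree down determines the c_i
solution: c_0 = 2, c_1 = -4, c_2 = 4, c_3 = 3/2

p(D) = 2·I − 4·D + 4·D^2 + (3/2)·D^3, i.e. c_0 = 2, c_1 = -4, c_2 = 4, c_3 = 3/2


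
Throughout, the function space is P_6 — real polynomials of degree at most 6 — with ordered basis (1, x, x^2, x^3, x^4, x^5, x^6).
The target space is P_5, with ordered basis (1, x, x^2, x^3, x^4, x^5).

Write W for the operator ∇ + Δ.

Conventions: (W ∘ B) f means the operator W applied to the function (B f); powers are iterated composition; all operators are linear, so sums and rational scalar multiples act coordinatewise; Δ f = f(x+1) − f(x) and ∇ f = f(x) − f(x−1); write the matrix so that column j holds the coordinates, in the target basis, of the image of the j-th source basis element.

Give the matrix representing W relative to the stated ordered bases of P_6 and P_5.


the matrix is [[0, 2, 0, 2, 0, 2, 0]; [0, 0, 4, 0, 8, 0, 12]; [0, 0, 0, 6, 0, 20, 0]; [0, 0, 0, 0, 8, 0, 40]; [0, 0, 0, 0, 0, 10, 0]; [0, 0, 0, 0, 0, 0, 12]] (rows listed top to bottom)

image of 1: 0
image of x: 2
image of x^2: 4x
image of x^3: 6x^2 + 2
image of x^4: 8x^3 + 8x
image of x^5: 10x^4 + 20x^2 + 2
image of x^6: 12x^5 + 40x^3 + 12x
each image's coordinates form column j of the matrix


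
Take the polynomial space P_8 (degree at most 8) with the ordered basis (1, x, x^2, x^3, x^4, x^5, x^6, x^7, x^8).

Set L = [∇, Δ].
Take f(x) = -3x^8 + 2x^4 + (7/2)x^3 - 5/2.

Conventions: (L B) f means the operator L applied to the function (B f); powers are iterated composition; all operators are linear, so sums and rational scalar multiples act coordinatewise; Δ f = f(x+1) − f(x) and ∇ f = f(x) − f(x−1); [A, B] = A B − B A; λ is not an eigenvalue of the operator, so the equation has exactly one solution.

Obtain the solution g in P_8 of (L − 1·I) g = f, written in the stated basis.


g(x) = 3x^8 - 2x^4 - (7/2)x^3 + 5/2

write g with unknown coordinates in the stated basis and equate coefficients in (L − 1·I) g = f
solving from the highest basis element down gives g = 3x^8 - 2x^4 - (7/2)x^3 + 5/2
check: L g = 0
so L g − 1·g = -3x^8 + 2x^4 + (7/2)x^3 - 5/2 = f ✓


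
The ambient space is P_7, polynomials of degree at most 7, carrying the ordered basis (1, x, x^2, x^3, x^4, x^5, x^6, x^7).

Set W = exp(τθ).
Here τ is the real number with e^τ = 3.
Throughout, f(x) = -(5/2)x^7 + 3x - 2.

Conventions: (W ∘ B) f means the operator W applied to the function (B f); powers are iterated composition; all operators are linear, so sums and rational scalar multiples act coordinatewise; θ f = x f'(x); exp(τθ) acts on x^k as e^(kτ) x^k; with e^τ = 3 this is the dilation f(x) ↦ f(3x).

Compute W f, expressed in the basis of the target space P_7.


exp(τθ) x^k = e^(kτ) x^k; with e^τ = 3 this sends x^k to 3^k x^k
x ↦ 3 x
x^7 ↦ 2187 x^7
applying this coordinatewise to f: exp(τθ) f = -(10935/2)x^7 + 9x - 2

the image equals g(x) = -(10935/2)x^7 + 9x - 2


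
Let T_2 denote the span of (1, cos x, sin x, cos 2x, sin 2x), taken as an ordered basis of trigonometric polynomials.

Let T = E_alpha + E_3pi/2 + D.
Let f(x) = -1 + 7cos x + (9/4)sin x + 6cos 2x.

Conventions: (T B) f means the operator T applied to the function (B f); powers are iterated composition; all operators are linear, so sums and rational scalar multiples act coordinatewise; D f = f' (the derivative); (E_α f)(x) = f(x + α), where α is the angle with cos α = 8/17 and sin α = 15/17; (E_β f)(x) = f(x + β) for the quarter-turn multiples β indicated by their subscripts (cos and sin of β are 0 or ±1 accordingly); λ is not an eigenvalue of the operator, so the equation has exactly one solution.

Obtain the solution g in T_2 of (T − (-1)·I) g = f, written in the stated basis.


write g with unknown coordinates in the stated basis and equate coefficients in (T − (-1)·I) g = f
solving from the highest basis element down gives g = -1/3 + (113/40)cos x + (129/40)sin x - (966/2405)cos 2x + (4908/2405)sin 2x
check: T g = -2/3 + (167/40)cos x - (39/40)sin x + (15396/2405)cos 2x - (4908/2405)sin 2x
so T g − (-1)·g = -1 + 7cos x + (9/4)sin x + 6cos 2x = f ✓

the result is g(x) = -1/3 + (113/40)cos x + (129/40)sin x - (966/2405)cos 2x + (4908/2405)sin 2x


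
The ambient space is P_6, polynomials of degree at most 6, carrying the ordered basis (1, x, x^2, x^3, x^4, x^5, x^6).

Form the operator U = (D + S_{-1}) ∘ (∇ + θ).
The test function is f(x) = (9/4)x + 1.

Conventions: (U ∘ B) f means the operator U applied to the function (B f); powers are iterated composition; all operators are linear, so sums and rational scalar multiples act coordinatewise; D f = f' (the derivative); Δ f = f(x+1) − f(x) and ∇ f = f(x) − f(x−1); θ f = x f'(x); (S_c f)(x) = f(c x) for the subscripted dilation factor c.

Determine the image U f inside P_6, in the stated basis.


the result is g(x) = -(9/4)x + 9/2

∇ f = 9/4
θ f = (9/4)x
(∇ + θ) f = (9/4)x + 9/4
D (∇ + θ) f = 9/4
S_{-1} (∇ + θ) f = -(9/4)x + 9/4
(D + S_{-1}) (∇ + θ) f = -(9/4)x + 9/2


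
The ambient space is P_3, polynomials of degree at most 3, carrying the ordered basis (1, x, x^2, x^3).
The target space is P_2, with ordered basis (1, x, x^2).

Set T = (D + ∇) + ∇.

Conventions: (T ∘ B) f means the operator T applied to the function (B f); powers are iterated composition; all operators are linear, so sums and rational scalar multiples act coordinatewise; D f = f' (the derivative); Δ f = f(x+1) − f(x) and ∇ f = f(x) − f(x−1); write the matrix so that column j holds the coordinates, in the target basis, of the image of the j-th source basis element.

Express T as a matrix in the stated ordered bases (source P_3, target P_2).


the matrix is [[0, 3, -2, 2]; [0, 0, 6, -6]; [0, 0, 0, 9]] (rows listed top to bottom)

image of 1: 0
image of x: 3
image of x^2: 6x - 2
image of x^3: 9x^2 - 6x + 2
each image's coordinates form column j of the matrix


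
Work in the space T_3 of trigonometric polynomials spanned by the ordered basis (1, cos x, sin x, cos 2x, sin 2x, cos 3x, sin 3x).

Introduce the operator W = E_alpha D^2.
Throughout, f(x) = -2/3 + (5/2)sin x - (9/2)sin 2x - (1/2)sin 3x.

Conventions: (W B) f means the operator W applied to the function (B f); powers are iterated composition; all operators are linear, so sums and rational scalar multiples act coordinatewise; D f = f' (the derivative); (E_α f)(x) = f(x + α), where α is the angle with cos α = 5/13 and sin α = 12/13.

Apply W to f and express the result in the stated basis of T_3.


D f = (5/2)cos x - 9cos 2x - (3/2)cos 3x
D D f = -(5/2)sin x + 18sin 2x + (9/2)sin 3x
E_alpha D^2 f = -(30/13)cos x - (25/26)sin x + (2160/169)cos 2x - (2142/169)sin 2x - (3726/2197)cos 3x - (18315/4394)sin 3x

the image equals g(x) = -(30/13)cos x - (25/26)sin x + (2160/169)cos 2x - (2142/169)sin 2x - (3726/2197)cos 3x - (18315/4394)sin 3x


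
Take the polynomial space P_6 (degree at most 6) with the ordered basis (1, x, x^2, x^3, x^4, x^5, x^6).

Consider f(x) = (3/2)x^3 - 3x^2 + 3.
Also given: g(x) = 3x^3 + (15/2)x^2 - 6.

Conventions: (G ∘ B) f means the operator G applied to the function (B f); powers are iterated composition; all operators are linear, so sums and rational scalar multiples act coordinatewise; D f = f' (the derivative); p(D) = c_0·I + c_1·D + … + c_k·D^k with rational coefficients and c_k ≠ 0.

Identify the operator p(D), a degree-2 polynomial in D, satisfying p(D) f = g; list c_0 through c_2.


D^0 f = (3/2)x^3 - 3x^2 + 3
D^1 f = (9/2)x^2 - 6x
D^2 f = 9x - 6
matching coefficients of g against c_0 f + c_1 Df + … from the top degree down determines the c_i
solution: c_0 = 2, c_1 = 3, c_2 = 2

p(D) = 2·I + 3·D + 2·D^2, i.e. c_0 = 2, c_1 = 3, c_2 = 2


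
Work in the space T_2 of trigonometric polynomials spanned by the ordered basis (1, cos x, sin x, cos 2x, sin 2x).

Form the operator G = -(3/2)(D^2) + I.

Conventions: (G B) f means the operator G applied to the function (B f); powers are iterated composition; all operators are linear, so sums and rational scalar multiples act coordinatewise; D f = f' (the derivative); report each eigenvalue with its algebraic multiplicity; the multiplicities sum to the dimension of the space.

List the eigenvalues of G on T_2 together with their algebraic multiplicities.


image of 1: 1
image of cos x: (5/2)cos x
image of sin x: (5/2)sin x
image of cos 2x: 7cos 2x
image of sin 2x: 7sin 2x
the matrix is diagonal; its diagonal is (1, 5/2, 5/2, 7, 7)
for a triangular matrix the eigenvalues are the diagonal entries, with algebraic multiplicity their repetition count

λ = 1 (multiplicity 1), λ = 5/2 (multiplicity 2), λ = 7 (multiplicity 2)


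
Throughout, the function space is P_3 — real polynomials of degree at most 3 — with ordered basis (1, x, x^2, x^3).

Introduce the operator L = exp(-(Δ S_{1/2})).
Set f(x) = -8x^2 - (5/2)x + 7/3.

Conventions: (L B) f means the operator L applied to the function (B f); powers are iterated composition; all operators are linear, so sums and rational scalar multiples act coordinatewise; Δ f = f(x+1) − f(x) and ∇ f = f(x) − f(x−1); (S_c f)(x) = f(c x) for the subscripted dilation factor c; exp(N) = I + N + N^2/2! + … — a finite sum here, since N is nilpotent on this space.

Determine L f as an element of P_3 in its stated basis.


g(x) = -8x^2 + (3/2)x + 55/12

order-1 term: 4x + 13/4
order-2 term: -1
the series for exp(-(Δ S_{1/2})) f terminates at order 2
exp(-(Δ S_{1/2})) f = -8x^2 + (3/2)x + 55/12


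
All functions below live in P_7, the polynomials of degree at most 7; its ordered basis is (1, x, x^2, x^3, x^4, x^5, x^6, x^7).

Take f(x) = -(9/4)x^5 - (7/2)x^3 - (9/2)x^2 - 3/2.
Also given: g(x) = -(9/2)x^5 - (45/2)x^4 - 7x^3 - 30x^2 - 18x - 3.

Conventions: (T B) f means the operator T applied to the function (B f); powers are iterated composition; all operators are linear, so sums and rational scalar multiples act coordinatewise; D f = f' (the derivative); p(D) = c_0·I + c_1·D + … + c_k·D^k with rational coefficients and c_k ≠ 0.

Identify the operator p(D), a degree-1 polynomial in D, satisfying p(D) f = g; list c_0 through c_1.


D^0 f = -(9/4)x^5 - (7/2)x^3 - (9/2)x^2 - 3/2
D^1 f = -(45/4)x^4 - (21/2)x^2 - 9x
matching coefficients of g against c_0 f + c_1 Df + … from the top degree down determines the c_i
solution: c_0 = 2, c_1 = 2

c_0 = 2, c_1 = 2


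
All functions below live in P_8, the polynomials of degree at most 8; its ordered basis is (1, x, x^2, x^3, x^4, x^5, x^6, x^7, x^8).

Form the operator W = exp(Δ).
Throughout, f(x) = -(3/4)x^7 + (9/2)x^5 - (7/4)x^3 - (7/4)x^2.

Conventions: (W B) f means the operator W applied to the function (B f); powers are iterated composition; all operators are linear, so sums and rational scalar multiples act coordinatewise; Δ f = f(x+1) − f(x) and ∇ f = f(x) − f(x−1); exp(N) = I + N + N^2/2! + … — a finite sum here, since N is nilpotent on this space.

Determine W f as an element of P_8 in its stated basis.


order-1 term: -(21/4)x^6 - (63/4)x^5 - (15/4)x^4 + (75/4)x^3 + 24x^2 + (17/2)x + 1/4
order-2 term: -(63/4)x^5 - (315/4)x^4 - (555/4)x^3 - (405/4)x^2 - (21/2)x + 53/4
order-3 term: -(105/4)x^4 - (315/2)x^3 - (1395/4)x^2 - (675/2)x - 115
order-4 term: -(105/4)x^3 - (315/2)x^2 - (1275/4)x - 435/2
order-5 term: -(63/4)x^2 - (315/4)x - 201/2
order-6 term: -(21/4)x - 63/4
order-7 term: -3/4
the series for exp(Δ) f terminates at order 7
exp(Δ) f = -(3/4)x^7 - (21/4)x^6 - 27x^5 - (435/4)x^4 - (611/2)x^3 - 601x^2 - (2969/4)x - 436

the image equals g(x) = -(3/4)x^7 - (21/4)x^6 - 27x^5 - (435/4)x^4 - (611/2)x^3 - 601x^2 - (2969/4)x - 436


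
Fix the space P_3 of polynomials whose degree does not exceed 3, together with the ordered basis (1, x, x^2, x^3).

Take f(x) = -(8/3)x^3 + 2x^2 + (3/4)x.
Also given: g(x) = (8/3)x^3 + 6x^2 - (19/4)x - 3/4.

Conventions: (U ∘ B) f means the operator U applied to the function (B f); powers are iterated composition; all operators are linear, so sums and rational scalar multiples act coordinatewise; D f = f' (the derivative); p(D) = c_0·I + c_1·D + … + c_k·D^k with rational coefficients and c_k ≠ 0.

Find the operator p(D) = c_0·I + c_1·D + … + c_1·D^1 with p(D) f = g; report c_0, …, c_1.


p(D) = -I − D, i.e. c_0 = -1, c_1 = -1

D^0 f = -(8/3)x^3 + 2x^2 + (3/4)x
D^1 f = -8x^2 + 4x + 3/4
matching coefficients of g against c_0 f + c_1 Df + … from the top degree down determines the c_i
solution: c_0 = -1, c_1 = -1


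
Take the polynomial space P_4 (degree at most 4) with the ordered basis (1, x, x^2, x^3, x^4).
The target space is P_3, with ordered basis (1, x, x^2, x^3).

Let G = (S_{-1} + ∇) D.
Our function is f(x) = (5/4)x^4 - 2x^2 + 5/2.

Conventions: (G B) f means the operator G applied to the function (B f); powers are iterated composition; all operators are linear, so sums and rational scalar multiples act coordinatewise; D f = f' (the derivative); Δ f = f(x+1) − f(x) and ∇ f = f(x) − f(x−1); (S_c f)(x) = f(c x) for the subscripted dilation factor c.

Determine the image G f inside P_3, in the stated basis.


the result is g(x) = -5x^3 + 15x^2 - 11x + 1

D f = 5x^3 - 4x
S_{-1} D f = -5x^3 + 4x
∇ D f = 15x^2 - 15x + 1
(S_{-1} + ∇) D f = -5x^3 + 15x^2 - 11x + 1


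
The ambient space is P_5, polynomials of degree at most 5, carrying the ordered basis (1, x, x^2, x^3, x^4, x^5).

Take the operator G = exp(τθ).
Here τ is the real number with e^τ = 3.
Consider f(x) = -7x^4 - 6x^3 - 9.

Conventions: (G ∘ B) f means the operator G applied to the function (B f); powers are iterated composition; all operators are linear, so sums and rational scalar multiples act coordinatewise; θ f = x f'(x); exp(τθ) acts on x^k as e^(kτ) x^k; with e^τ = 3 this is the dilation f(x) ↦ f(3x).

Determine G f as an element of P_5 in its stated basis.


the result is g(x) = -567x^4 - 162x^3 - 9

exp(τθ) x^k = e^(kτ) x^k; with e^τ = 3 this sends x^k to 3^k x^k
x^3 ↦ 27 x^3
x^4 ↦ 81 x^4
applying this coordinatewise to f: exp(τθ) f = -567x^4 - 162x^3 - 9


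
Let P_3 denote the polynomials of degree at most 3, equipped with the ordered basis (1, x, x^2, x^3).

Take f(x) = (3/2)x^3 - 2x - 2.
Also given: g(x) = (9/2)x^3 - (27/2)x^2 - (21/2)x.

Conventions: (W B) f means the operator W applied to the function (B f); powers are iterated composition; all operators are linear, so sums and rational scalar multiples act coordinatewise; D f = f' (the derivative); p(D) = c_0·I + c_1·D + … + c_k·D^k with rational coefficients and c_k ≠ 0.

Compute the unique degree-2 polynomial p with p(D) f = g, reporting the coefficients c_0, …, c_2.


c_0 = 3, c_1 = -3, c_2 = -1/2

D^0 f = (3/2)x^3 - 2x - 2
D^1 f = (9/2)x^2 - 2
D^2 f = 9x
matching coefficients of g against c_0 f + c_1 Df + … from the top degree down determines the c_i
solution: c_0 = 3, c_1 = -3, c_2 = -1/2


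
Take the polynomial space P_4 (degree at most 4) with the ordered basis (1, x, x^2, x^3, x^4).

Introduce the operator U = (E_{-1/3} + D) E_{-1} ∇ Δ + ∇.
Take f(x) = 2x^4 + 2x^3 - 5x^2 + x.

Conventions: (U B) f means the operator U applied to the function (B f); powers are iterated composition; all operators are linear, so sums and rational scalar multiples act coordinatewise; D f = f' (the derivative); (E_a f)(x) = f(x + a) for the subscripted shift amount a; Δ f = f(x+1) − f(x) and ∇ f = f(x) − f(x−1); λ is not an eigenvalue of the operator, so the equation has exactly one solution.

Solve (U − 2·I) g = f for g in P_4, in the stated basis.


g(x) = -x^4 - 3x^3 - 5x^2 - 8x - 25/6

write g with unknown coordinates in the stated basis and equate coefficients in (U − 2·I) g = f
solving from the highest basis element down gives g = -x^4 - 3x^3 - 5x^2 - 8x - 25/6
check: U g = -4x^3 - 15x^2 - 15x - 25/3
so U g − 2·g = 2x^4 + 2x^3 - 5x^2 + x = f ✓


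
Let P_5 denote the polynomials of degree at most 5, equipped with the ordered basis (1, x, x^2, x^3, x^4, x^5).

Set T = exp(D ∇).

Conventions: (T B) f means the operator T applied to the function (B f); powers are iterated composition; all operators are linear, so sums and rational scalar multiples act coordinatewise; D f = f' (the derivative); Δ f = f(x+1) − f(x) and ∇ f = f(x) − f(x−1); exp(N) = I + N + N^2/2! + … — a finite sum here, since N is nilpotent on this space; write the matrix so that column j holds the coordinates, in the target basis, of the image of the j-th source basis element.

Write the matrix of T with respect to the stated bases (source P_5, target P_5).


the matrix is [[1, 0, 2, -3, 16, -65]; [0, 1, 0, 6, -12, 80]; [0, 0, 1, 0, 12, -30]; [0, 0, 0, 1, 0, 20]; [0, 0, 0, 0, 1, 0]; [0, 0, 0, 0, 0, 1]] (rows listed top to bottom)

image of 1: 1
image of x: x
image of x^2: x^2 + 2
image of x^3: x^3 + 6x - 3
image of x^4: x^4 + 12x^2 - 12x + 16
image of x^5: x^5 + 20x^3 - 30x^2 + 80x - 65
each image's coordinates form column j of the matrix


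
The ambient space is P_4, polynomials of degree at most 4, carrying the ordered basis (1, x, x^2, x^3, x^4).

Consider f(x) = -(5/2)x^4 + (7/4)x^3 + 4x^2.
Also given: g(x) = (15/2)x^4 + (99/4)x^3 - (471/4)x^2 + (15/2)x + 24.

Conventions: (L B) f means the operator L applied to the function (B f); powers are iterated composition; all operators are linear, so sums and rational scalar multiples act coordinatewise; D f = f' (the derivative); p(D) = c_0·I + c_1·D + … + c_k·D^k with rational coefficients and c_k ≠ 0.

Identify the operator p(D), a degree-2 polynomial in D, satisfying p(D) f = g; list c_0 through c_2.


D^0 f = -(5/2)x^4 + (7/4)x^3 + 4x^2
D^1 f = -10x^3 + (21/4)x^2 + 8x
D^2 f = -30x^2 + (21/2)x + 8
matching coefficients of g against c_0 f + c_1 Df + … from the top degree down determines the c_i
solution: c_0 = -3, c_1 = -3, c_2 = 3

p(D) = -3·I − 3·D + 3·D^2, i.e. c_0 = -3, c_1 = -3, c_2 = 3


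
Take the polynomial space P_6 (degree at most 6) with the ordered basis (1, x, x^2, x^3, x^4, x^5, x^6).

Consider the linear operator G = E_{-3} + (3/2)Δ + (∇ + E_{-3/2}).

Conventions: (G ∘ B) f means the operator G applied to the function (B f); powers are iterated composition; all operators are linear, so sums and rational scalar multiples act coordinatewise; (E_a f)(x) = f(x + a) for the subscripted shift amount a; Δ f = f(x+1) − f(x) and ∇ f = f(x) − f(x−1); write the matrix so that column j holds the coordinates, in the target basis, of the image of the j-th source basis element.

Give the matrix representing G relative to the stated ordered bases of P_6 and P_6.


the matrix is [[2, -2, 47/4, -223/8, 1385/16, -7939/32, 47417/64]; [0, 2, -4, 141/4, -223/2, 6925/16, -23817/16]; [0, 0, 2, -6, 141/2, -1115/4, 20775/16]; [0, 0, 0, 2, -8, 235/2, -1115/2]; [0, 0, 0, 0, 2, -10, 705/4]; [0, 0, 0, 0, 0, 2, -12]; [0, 0, 0, 0, 0, 0, 2]] (rows listed top to bottom)

image of 1: 2
image of x: 2x - 2
image of x^2: 2x^2 - 4x + 47/4
image of x^3: 2x^3 - 6x^2 + (141/4)x - 223/8
image of x^4: 2x^4 - 8x^3 + (141/2)x^2 - (223/2)x + 1385/16
image of x^5: 2x^5 - 10x^4 + (235/2)x^3 - (1115/4)x^2 + (6925/16)x - 7939/32
image of x^6: 2x^6 - 12x^5 + (705/4)x^4 - (1115/2)x^3 + (20775/16)x^2 - (23817/16)x + 47417/64
each image's coordinates form column j of the matrix


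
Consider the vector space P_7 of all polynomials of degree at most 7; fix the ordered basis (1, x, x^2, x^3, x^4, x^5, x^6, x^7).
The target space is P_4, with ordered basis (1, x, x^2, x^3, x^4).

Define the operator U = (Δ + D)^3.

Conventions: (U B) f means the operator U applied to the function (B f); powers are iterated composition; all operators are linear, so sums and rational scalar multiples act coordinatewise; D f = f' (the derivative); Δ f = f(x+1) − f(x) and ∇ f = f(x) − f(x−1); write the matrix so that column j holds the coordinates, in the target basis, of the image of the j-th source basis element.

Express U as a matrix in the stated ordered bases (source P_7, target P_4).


image of 1: 0
image of x: 0
image of x^2: 0
image of x^3: 48
image of x^4: 192x + 144
image of x^5: 480x^2 + 720x + 420
image of x^6: 960x^3 + 2160x^2 + 2520x + 1170
image of x^7: 1680x^4 + 5040x^3 + 8820x^2 + 8190x + 3234
each image's coordinates form column j of the matrix

the matrix is [[0, 0, 0, 48, 144, 420, 1170, 3234]; [0, 0, 0, 0, 192, 720, 2520, 8190]; [0, 0, 0, 0, 0, 480, 2160, 8820]; [0, 0, 0, 0, 0, 0, 960, 5040]; [0, 0, 0, 0, 0, 0, 0, 1680]] (rows listed top to bottom)


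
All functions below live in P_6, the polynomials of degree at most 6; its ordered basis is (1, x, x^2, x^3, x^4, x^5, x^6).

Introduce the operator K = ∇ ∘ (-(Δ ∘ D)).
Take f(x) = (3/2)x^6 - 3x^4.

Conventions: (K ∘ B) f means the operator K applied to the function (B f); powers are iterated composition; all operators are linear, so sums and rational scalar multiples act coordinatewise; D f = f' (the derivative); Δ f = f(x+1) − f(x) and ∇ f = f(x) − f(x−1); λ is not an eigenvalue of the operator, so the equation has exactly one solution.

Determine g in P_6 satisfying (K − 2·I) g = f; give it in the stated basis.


g(x) = -(3/4)x^6 + (3/2)x^4 + 45x^3 + (9/2)x - 135

write g with unknown coordinates in the stated basis and equate coefficients in (K − 2·I) g = f
solving from the highest basis element down gives g = -(3/4)x^6 + (3/2)x^4 + 45x^3 + (9/2)x - 135
check: K g = 90x^3 + 9x - 270
so K g − 2·g = (3/2)x^6 - 3x^4 = f ✓


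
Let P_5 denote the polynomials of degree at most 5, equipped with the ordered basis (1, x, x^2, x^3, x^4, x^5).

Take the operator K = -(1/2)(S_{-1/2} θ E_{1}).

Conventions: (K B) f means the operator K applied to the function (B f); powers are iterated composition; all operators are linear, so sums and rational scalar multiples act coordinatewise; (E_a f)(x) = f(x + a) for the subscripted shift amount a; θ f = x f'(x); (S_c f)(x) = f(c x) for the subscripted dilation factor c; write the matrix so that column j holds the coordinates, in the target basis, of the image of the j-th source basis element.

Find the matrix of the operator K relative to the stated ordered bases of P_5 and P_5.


image of 1: 0
image of x: (1/4)x
image of x^2: -(1/4)x^2 + (1/2)x
image of x^3: (3/16)x^3 - (3/4)x^2 + (3/4)x
image of x^4: -(1/8)x^4 + (3/4)x^3 - (3/2)x^2 + x
image of x^5: (5/64)x^5 - (5/8)x^4 + (15/8)x^3 - (5/2)x^2 + (5/4)x
each image's coordinates form column j of the matrix

the matrix is [[0, 0, 0, 0, 0, 0]; [0, 1/4, 1/2, 3/4, 1, 5/4]; [0, 0, -1/4, -3/4, -3/2, -5/2]; [0, 0, 0, 3/16, 3/4, 15/8]; [0, 0, 0, 0, -1/8, -5/8]; [0, 0, 0, 0, 0, 5/64]] (rows listed top to bottom)


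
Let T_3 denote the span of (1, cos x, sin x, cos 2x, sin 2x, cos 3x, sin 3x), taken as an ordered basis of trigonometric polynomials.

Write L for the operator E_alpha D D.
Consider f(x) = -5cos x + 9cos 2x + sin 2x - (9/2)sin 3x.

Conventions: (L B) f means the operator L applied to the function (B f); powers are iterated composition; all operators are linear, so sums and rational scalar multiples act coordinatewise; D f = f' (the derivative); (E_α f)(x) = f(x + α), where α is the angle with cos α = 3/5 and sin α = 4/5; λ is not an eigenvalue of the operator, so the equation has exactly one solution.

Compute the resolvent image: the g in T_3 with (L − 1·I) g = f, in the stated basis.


the image equals g(x) = (5/2)cos x + (5/4)sin x + (1/3)cos 2x - (7/3)sin 2x - (891/4072)cos 3x - (261/509)sin 3x

write g with unknown coordinates in the stated basis and equate coefficients in (L − 1·I) g = f
solving from the highest basis element down gives g = (5/2)cos x + (5/4)sin x + (1/3)cos 2x - (7/3)sin 2x - (891/4072)cos 3x - (261/509)sin 3x
check: L g = -(5/2)cos x + (5/4)sin x + (28/3)cos 2x - (4/3)sin 2x - (891/4072)cos 3x - (5103/1018)sin 3x
so L g − 1·g = -5cos x + 9cos 2x + sin 2x - (9/2)sin 3x = f ✓


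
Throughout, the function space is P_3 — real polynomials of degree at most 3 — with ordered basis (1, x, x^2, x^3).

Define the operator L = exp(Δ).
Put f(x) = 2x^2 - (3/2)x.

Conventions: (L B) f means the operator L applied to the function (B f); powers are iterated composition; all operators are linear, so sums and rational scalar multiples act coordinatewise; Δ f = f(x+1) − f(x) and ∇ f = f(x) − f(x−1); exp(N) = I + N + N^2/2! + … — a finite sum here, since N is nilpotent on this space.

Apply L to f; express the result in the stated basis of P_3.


order-1 term: 4x + 1/2
order-2 term: 2
the series for exp(Δ) f terminates at order 2
exp(Δ) f = 2x^2 + (5/2)x + 5/2

the result is g(x) = 2x^2 + (5/2)x + 5/2


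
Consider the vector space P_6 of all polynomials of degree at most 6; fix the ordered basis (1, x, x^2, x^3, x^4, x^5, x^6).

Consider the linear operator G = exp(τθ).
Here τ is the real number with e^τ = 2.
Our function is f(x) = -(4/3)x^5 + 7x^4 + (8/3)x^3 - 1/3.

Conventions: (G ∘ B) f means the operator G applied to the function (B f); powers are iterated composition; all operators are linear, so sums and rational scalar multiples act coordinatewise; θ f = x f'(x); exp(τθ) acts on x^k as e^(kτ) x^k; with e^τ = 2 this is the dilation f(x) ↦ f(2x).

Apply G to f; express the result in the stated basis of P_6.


exp(τθ) x^k = e^(kτ) x^k; with e^τ = 2 this sends x^k to 2^k x^k
x^3 ↦ 8 x^3
x^4 ↦ 16 x^4
x^5 ↦ 32 x^5
applying this coordinatewise to f: exp(τθ) f = -(128/3)x^5 + 112x^4 + (64/3)x^3 - 1/3

g(x) = -(128/3)x^5 + 112x^4 + (64/3)x^3 - 1/3


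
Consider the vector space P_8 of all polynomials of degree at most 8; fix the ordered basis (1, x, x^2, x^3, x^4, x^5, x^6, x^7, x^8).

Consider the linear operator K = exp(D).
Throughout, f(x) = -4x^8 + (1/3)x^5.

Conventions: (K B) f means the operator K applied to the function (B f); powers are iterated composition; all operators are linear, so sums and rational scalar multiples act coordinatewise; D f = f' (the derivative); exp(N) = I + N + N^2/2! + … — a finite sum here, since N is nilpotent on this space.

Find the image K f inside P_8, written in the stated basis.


g(x) = -4x^8 - 32x^7 - 112x^6 - (671/3)x^5 - (835/3)x^4 - (662/3)x^3 - (326/3)x^2 - (91/3)x - 11/3

order-1 term: -32x^7 + (5/3)x^4
order-2 term: -112x^6 + (10/3)x^3
order-3 term: -224x^5 + (10/3)x^2
order-4 term: -280x^4 + (5/3)x
order-5 term: -224x^3 + 1/3
order-6 term: -112x^2
order-7 term: -32x
order-8 term: -4
the series for exp(D) f terminates at order 8
exp(D) f = -4x^8 - 32x^7 - 112x^6 - (671/3)x^5 - (835/3)x^4 - (662/3)x^3 - (326/3)x^2 - (91/3)x - 11/3


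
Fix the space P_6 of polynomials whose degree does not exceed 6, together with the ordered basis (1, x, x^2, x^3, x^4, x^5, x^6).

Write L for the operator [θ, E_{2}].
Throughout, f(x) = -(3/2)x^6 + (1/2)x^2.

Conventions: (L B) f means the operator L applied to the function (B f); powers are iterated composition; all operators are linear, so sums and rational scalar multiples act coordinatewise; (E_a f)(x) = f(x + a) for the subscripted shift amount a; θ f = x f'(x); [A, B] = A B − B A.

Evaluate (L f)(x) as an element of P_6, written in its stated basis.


g(x) = 18x^5 + 180x^4 + 720x^3 + 1440x^2 + 1438x + 572

E_{2} f = -(3/2)x^6 - 18x^5 - 90x^4 - 240x^3 - (719/2)x^2 - 286x - 94
θ E_{2} f = -9x^6 - 90x^5 - 360x^4 - 720x^3 - 719x^2 - 286x
θ f = -9x^6 + x^2
E_{2} θ f = -9x^6 - 108x^5 - 540x^4 - 1440x^3 - 2159x^2 - 1724x - 572
[θ, E_{2}] f = 18x^5 + 180x^4 + 720x^3 + 1440x^2 + 1438x + 572


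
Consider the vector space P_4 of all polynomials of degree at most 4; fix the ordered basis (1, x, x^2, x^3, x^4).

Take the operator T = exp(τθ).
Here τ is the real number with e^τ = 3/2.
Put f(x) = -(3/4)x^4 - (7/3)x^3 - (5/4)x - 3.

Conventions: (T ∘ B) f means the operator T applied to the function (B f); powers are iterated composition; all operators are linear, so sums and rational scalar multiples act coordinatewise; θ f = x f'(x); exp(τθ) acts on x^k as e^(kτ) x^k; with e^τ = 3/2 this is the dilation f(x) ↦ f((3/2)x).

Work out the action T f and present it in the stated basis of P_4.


the image equals g(x) = -(243/64)x^4 - (63/8)x^3 - (15/8)x - 3

exp(τθ) x^k = e^(kτ) x^k; with e^τ = 3/2 this sends x^k to (3/2)^k x^k
x ↦ 3/2 x
x^3 ↦ 27/8 x^3
x^4 ↦ 81/16 x^4
applying this coordinatewise to f: exp(τθ) f = -(243/64)x^4 - (63/8)x^3 - (15/8)x - 3
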